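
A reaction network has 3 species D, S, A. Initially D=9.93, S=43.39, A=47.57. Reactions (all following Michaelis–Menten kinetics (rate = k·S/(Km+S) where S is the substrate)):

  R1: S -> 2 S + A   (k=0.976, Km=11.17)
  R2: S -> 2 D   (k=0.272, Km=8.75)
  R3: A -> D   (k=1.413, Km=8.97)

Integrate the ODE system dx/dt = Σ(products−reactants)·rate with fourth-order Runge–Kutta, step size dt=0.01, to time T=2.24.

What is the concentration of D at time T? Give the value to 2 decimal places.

RK4 with dt=0.01: 224 steps to T=2.24. Trajectory (selected grid times):
t=0.00: D=9.93 S=43.39 A=47.57
t=0.25: D=10.34 S=43.53 A=47.47
t=0.50: D=10.75 S=43.67 A=47.36
t=0.75: D=11.16 S=43.80 A=47.26
t=1.00: D=11.57 S=43.94 A=47.16
t=1.24: D=11.96 S=44.07 A=47.06
t=1.49: D=12.38 S=44.21 A=46.96
t=1.74: D=12.79 S=44.35 A=46.86
t=1.99: D=13.20 S=44.49 A=46.76
t=2.24: D=13.61 S=44.63 A=46.65
Read off D at T=2.24: 13.61

D at T = 13.61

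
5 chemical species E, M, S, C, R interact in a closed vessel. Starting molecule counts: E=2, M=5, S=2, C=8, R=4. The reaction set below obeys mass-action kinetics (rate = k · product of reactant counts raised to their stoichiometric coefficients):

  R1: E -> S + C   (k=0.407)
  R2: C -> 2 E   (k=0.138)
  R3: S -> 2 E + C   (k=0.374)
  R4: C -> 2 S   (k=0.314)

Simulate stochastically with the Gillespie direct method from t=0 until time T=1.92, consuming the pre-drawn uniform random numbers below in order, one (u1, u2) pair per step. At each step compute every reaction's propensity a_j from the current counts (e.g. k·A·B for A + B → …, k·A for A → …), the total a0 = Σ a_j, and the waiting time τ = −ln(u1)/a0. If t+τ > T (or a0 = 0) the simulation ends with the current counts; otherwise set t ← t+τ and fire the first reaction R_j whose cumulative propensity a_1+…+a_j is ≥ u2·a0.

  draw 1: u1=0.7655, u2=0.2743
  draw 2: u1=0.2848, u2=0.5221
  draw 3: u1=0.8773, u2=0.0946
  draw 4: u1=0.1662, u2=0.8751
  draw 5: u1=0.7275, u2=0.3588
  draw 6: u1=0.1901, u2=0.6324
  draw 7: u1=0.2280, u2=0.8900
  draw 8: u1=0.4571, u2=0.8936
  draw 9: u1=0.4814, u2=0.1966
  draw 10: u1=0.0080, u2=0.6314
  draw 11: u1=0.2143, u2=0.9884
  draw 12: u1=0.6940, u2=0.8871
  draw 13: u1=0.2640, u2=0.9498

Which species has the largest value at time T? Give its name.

Dominant species at T: S

t=0.000: E=2 M=5 S=2 C=8 R=4
Draw 1: a1=0.814, a2=1.104, a3=0.748, a4=2.512, a0=5.178; τ=−ln(0.7655)/5.178=0.052 → t=0.052; u2·a0=0.2743·5.178=1.420; a1=0.814 < 1.420 ≤ a1+a2=1.918 → R2 fires; E=4 M=5 S=2 C=7 R=4
Draw 2: a1=1.628, a2=0.966, a3=0.748, a4=2.198, a0=5.540; τ=−ln(0.2848)/5.540=0.227 → t=0.278; u2·a0=0.5221·5.540=2.892; a1+a2=2.594 < 2.892 ≤ a1+…+a3=3.342 → R3 fires; E=6 M=5 S=1 C=8 R=4
Draw 3: a1=2.442, a2=1.104, a3=0.374, a4=2.512, a0=6.432; τ=−ln(0.8773)/6.432=0.020 → t=0.299; u2·a0=0.0946·6.432=0.608 ≤ a1=2.442 → R1 fires; E=5 M=5 S=2 C=9 R=4
Draw 4: a1=2.035, a2=1.242, a3=0.748, a4=2.826, a0=6.851; τ=−ln(0.1662)/6.851=0.262 → t=0.561; u2·a0=0.8751·6.851=5.995; a1+…+a3=4.025 < 5.995 ≤ a1+…+a4=6.851 → R4 fires; E=5 M=5 S=4 C=8 R=4
Draw 5: a1=2.035, a2=1.104, a3=1.496, a4=2.512, a0=7.147; τ=−ln(0.7275)/7.147=0.045 → t=0.605; u2·a0=0.3588·7.147=2.564; a1=2.035 < 2.564 ≤ a1+a2=3.139 → R2 fires; E=7 M=5 S=4 C=7 R=4
Draw 6: a1=2.849, a2=0.966, a3=1.496, a4=2.198, a0=7.509; τ=−ln(0.1901)/7.509=0.221 → t=0.826; u2·a0=0.6324·7.509=4.749; a1+a2=3.815 < 4.749 ≤ a1+…+a3=5.311 → R3 fires; E=9 M=5 S=3 C=8 R=4
Draw 7: a1=3.663, a2=1.104, a3=1.122, a4=2.512, a0=8.401; τ=−ln(0.2280)/8.401=0.176 → t=1.002; u2·a0=0.8900·8.401=7.477; a1+…+a3=5.889 < 7.477 ≤ a1+…+a4=8.401 → R4 fires; E=9 M=5 S=5 C=7 R=4
Draw 8: a1=3.663, a2=0.966, a3=1.870, a4=2.198, a0=8.697; τ=−ln(0.4571)/8.697=0.090 → t=1.092; u2·a0=0.8936·8.697=7.772; a1+…+a3=6.499 < 7.772 ≤ a1+…+a4=8.697 → R4 fires; E=9 M=5 S=7 C=6 R=4
Draw 9: a1=3.663, a2=0.828, a3=2.618, a4=1.884, a0=8.993; τ=−ln(0.4814)/8.993=0.081 → t=1.174; u2·a0=0.1966·8.993=1.768 ≤ a1=3.663 → R1 fires; E=8 M=5 S=8 C=7 R=4
Draw 10: a1=3.256, a2=0.966, a3=2.992, a4=2.198, a0=9.412; τ=−ln(0.0080)/9.412=0.513 → t=1.687; u2·a0=0.6314·9.412=5.943; a1+a2=4.222 < 5.943 ≤ a1+…+a3=7.214 → R3 fires; E=10 M=5 S=7 C=8 R=4
Draw 11: a1=4.070, a2=1.104, a3=2.618, a4=2.512, a0=10.304; τ=−ln(0.2143)/10.304=0.149 → t=1.836; u2·a0=0.9884·10.304=10.184; a1+…+a3=7.792 < 10.184 ≤ a1+…+a4=10.304 → R4 fires; E=10 M=5 S=9 C=7 R=4
Draw 12: a1=4.070, a2=0.966, a3=3.366, a4=2.198, a0=10.600; τ=−ln(0.6940)/10.600=0.034 → t=1.870; u2·a0=0.8871·10.600=9.403; a1+…+a3=8.402 < 9.403 ≤ a1+…+a4=10.600 → R4 fires; E=10 M=5 S=11 C=6 R=4
Draw 13: a1=4.070, a2=0.828, a3=4.114, a4=1.884, a0=10.896; τ=−ln(0.2640)/10.896=0.122 → t=1.993 > T=1.92: stop.
At T=1.92: E=10 M=5 S=11 C=6 R=4; the largest is S.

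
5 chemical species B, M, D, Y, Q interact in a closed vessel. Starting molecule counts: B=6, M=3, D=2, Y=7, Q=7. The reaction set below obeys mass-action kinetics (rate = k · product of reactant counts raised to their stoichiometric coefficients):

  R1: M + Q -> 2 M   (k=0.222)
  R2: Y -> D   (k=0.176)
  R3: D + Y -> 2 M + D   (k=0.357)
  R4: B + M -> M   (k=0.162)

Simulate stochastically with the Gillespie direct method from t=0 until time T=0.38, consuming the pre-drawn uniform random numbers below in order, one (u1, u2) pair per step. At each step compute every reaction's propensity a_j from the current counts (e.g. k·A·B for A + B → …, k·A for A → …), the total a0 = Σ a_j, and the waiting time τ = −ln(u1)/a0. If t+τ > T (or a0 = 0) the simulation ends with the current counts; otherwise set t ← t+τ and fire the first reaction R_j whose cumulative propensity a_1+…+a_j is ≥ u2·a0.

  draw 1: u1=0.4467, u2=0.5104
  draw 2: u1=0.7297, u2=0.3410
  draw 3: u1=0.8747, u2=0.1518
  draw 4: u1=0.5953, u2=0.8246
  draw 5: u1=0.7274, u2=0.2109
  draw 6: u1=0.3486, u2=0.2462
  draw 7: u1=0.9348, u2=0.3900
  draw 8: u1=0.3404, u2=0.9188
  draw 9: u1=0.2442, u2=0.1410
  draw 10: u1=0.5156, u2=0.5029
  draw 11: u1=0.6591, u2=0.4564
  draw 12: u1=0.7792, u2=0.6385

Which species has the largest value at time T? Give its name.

Dominant species at T: M

t=0.000: B=6 M=3 D=2 Y=7 Q=7
Draw 1: a1=4.662, a2=1.232, a3=4.998, a4=2.916, a0=13.808; τ=−ln(0.4467)/13.808=0.058 → t=0.058; u2·a0=0.5104·13.808=7.048; a1+a2=5.894 < 7.048 ≤ a1+…+a3=10.892 → R3 fires; B=6 M=5 D=2 Y=6 Q=7
Draw 2: a1=7.770, a2=1.056, a3=4.284, a4=4.860, a0=17.970; τ=−ln(0.7297)/17.970=0.018 → t=0.076; u2·a0=0.3410·17.970=6.128 ≤ a1=7.770 → R1 fires; B=6 M=6 D=2 Y=6 Q=6
Draw 3: a1=7.992, a2=1.056, a3=4.284, a4=5.832, a0=19.164; τ=−ln(0.8747)/19.164=0.007 → t=0.083; u2·a0=0.1518·19.164=2.909 ≤ a1=7.992 → R1 fires; B=6 M=7 D=2 Y=6 Q=5
Draw 4: a1=7.770, a2=1.056, a3=4.284, a4=6.804, a0=19.914; τ=−ln(0.5953)/19.914=0.026 → t=0.109; u2·a0=0.8246·19.914=16.421; a1+…+a3=13.110 < 16.421 ≤ a1+…+a4=19.914 → R4 fires; B=5 M=7 D=2 Y=6 Q=5
Draw 5: a1=7.770, a2=1.056, a3=4.284, a4=5.670, a0=18.780; τ=−ln(0.7274)/18.780=0.017 → t=0.126; u2·a0=0.2109·18.780=3.961 ≤ a1=7.770 → R1 fires; B=5 M=8 D=2 Y=6 Q=4
Draw 6: a1=7.104, a2=1.056, a3=4.284, a4=6.480, a0=18.924; τ=−ln(0.3486)/18.924=0.056 → t=0.182; u2·a0=0.2462·18.924=4.659 ≤ a1=7.104 → R1 fires; B=5 M=9 D=2 Y=6 Q=3
Draw 7: a1=5.994, a2=1.056, a3=4.284, a4=7.290, a0=18.624; τ=−ln(0.9348)/18.624=0.004 → t=0.185; u2·a0=0.3900·18.624=7.263; a1+a2=7.050 < 7.263 ≤ a1+…+a3=11.334 → R3 fires; B=5 M=11 D=2 Y=5 Q=3
Draw 8: a1=7.326, a2=0.880, a3=3.570, a4=8.910, a0=20.686; τ=−ln(0.3404)/20.686=0.052 → t=0.237; u2·a0=0.9188·20.686=19.006; a1+…+a3=11.776 < 19.006 ≤ a1+…+a4=20.686 → R4 fires; B=4 M=11 D=2 Y=5 Q=3
Draw 9: a1=7.326, a2=0.880, a3=3.570, a4=7.128, a0=18.904; τ=−ln(0.2442)/18.904=0.075 → t=0.312; u2·a0=0.1410·18.904=2.665 ≤ a1=7.326 → R1 fires; B=4 M=12 D=2 Y=5 Q=2
Draw 10: a1=5.328, a2=0.880, a3=3.570, a4=7.776, a0=17.554; τ=−ln(0.5156)/17.554=0.038 → t=0.350; u2·a0=0.5029·17.554=8.828; a1+a2=6.208 < 8.828 ≤ a1+…+a3=9.778 → R3 fires; B=4 M=14 D=2 Y=4 Q=2
Draw 11: a1=6.216, a2=0.704, a3=2.856, a4=9.072, a0=18.848; τ=−ln(0.6591)/18.848=0.022 → t=0.372; u2·a0=0.4564·18.848=8.602; a1+a2=6.920 < 8.602 ≤ a1+…+a3=9.776 → R3 fires; B=4 M=16 D=2 Y=3 Q=2
Draw 12: a1=7.104, a2=0.528, a3=2.142, a4=10.368, a0=20.142; τ=−ln(0.7792)/20.142=0.012 → t=0.384 > T=0.38: stop.
At T=0.38: B=4 M=16 D=2 Y=3 Q=2; the largest is M.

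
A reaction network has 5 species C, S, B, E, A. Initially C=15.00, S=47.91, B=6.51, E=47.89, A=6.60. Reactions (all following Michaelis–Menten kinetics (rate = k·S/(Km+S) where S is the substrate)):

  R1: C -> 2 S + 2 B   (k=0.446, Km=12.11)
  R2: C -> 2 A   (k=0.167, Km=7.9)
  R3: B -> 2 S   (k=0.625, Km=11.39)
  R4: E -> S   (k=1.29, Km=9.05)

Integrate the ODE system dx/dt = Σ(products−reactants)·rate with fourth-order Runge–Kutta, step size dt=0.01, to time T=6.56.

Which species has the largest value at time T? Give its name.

RK4 with dt=0.01: 656 steps to T=6.56. Trajectory (selected grid times):
t=0.00: C=15.00 S=47.91 B=6.51 E=47.89 A=6.60
t=0.73: C=14.74 S=49.39 B=6.70 E=47.10 A=6.76
t=1.46: C=14.48 S=50.88 B=6.89 E=46.31 A=6.92
t=2.19: C=14.23 S=52.37 B=7.07 E=45.52 A=7.07
t=2.92: C=13.98 S=53.85 B=7.24 E=44.74 A=7.23
t=3.64: C=13.73 S=55.32 B=7.41 E=43.97 A=7.38
t=4.37: C=13.48 S=56.81 B=7.57 E=43.19 A=7.54
t=5.10: C=13.23 S=58.29 B=7.73 E=42.41 A=7.69
t=5.83: C=12.99 S=59.78 B=7.88 E=41.64 A=7.84
t=6.56: C=12.74 S=61.26 B=8.03 E=40.86 A=7.99
At T=6.56: C=12.74 S=61.26 B=8.03 E=40.86 A=7.99; the largest is S.

Dominant species at T: S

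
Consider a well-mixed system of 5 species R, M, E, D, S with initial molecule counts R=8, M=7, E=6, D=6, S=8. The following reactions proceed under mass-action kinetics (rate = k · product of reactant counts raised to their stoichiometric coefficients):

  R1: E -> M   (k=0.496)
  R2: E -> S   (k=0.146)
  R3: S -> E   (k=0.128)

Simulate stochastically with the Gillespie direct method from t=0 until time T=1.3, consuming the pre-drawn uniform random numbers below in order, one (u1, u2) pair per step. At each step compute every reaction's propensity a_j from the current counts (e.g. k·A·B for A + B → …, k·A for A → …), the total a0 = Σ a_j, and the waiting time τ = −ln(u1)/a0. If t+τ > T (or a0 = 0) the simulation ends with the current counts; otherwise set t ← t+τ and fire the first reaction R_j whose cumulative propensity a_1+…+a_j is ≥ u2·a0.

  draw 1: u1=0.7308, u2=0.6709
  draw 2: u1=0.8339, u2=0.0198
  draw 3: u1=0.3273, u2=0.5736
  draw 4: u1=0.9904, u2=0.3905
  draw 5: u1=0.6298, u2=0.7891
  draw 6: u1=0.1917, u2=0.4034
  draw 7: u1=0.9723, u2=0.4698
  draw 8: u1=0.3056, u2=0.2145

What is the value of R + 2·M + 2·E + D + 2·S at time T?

Value at T = 56

Check how each reaction changes W = R + 2·M + 2·E + D + 2·S (weight of products minus weight of reactants):
R1: E -> M: (2·1) − (2·1) = 2 − 2 = 0
R2: E -> S: (2·1) − (2·1) = 2 − 2 = 0
R3: S -> E: (2·1) − (2·1) = 2 − 2 = 0
Every reaction leaves W unchanged, so W is conserved and no simulation is needed: W(T) = W(0) = 8 + 2·7 + 2·6 + 6 + 2·8 = 56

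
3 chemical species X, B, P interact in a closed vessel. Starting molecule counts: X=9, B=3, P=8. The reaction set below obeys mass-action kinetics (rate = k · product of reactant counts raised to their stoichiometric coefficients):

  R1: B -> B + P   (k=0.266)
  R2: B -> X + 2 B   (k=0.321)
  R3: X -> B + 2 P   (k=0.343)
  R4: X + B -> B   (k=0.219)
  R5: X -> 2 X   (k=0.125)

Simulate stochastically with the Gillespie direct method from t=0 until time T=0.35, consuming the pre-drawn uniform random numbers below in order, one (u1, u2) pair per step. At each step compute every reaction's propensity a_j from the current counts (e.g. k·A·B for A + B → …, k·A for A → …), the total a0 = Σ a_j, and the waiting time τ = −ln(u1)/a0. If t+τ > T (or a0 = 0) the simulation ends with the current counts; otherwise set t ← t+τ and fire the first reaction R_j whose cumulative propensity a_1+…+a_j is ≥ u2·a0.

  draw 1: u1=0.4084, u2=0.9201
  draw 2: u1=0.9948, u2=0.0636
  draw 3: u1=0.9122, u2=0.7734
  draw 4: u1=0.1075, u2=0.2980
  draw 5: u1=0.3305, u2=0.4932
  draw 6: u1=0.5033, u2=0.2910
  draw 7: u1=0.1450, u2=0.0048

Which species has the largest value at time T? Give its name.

t=0.000: X=9 B=3 P=8
Draw 1: a1=0.798, a2=0.963, a3=3.087, a4=5.913, a5=1.125, a0=11.886; τ=−ln(0.4084)/11.886=0.075 → t=0.075; u2·a0=0.9201·11.886=10.936; a1+…+a4=10.761 < 10.936 ≤ a1+…+a5=11.886 → R5 fires; X=10 B=3 P=8
Draw 2: a1=0.798, a2=0.963, a3=3.430, a4=6.570, a5=1.250, a0=13.011; τ=−ln(0.9948)/13.011=0.000 → t=0.076; u2·a0=0.0636·13.011=0.827; a1=0.798 < 0.827 ≤ a1+a2=1.761 → R2 fires; X=11 B=4 P=8
Draw 3: a1=1.064, a2=1.284, a3=3.773, a4=9.636, a5=1.375, a0=17.132; τ=−ln(0.9122)/17.132=0.005 → t=0.081; u2·a0=0.7734·17.132=13.250; a1+…+a3=6.121 < 13.250 ≤ a1+…+a4=15.757 → R4 fires; X=10 B=4 P=8
Draw 4: a1=1.064, a2=1.284, a3=3.430, a4=8.760, a5=1.250, a0=15.788; τ=−ln(0.1075)/15.788=0.141 → t=0.222; u2·a0=0.2980·15.788=4.705; a1+a2=2.348 < 4.705 ≤ a1+…+a3=5.778 → R3 fires; X=9 B=5 P=10
Draw 5: a1=1.330, a2=1.605, a3=3.087, a4=9.855, a5=1.125, a0=17.002; τ=−ln(0.3305)/17.002=0.065 → t=0.287; u2·a0=0.4932·17.002=8.385; a1+…+a3=6.022 < 8.385 ≤ a1+…+a4=15.877 → R4 fires; X=8 B=5 P=10
Draw 6: a1=1.330, a2=1.605, a3=2.744, a4=8.760, a5=1.000, a0=15.439; τ=−ln(0.5033)/15.439=0.044 → t=0.332; u2·a0=0.2910·15.439=4.493; a1+a2=2.935 < 4.493 ≤ a1+…+a3=5.679 → R3 fires; X=7 B=6 P=12
Draw 7: a1=1.596, a2=1.926, a3=2.401, a4=9.198, a5=0.875, a0=15.996; τ=−ln(0.1450)/15.996=0.121 → t=0.453 > T=0.35: stop.
At T=0.35: X=7 B=6 P=12; the largest is P.

Dominant species at T: P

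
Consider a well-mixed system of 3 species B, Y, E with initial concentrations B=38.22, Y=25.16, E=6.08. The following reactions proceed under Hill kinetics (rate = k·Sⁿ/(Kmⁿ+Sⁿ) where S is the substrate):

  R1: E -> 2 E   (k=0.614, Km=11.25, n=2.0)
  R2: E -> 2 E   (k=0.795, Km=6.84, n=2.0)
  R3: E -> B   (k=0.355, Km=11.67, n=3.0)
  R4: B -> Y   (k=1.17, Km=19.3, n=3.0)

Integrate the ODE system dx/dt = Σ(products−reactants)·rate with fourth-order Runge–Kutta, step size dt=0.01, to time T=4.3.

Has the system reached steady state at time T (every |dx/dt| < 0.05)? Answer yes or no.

RK4 with dt=0.01: 430 steps to T=4.3. Trajectory (selected grid times):
t=0.00: B=38.22 Y=25.16 E=6.08
t=0.48: B=37.75 Y=25.66 E=6.30
t=0.96: B=37.28 Y=26.15 E=6.52
t=1.43: B=36.82 Y=26.63 E=6.75
t=1.91: B=36.36 Y=27.12 E=7.00
t=2.39: B=35.90 Y=27.61 E=7.25
t=2.87: B=35.45 Y=28.09 E=7.51
t=3.34: B=35.02 Y=28.57 E=7.77
t=3.82: B=34.58 Y=29.05 E=8.05
t=4.30: B=34.14 Y=29.52 E=8.33
Rates at T: R1=0.2174, R2=0.4748, R3=0.0946, R4=0.9910
dx/dt at T (Σ net stoichiometry × rate): B=-0.8964, Y=+0.9910, E=+0.5975
Largest |dx/dt| is |+0.9910| (Y) ≥ 0.05 → not steady.

Steady state at T: no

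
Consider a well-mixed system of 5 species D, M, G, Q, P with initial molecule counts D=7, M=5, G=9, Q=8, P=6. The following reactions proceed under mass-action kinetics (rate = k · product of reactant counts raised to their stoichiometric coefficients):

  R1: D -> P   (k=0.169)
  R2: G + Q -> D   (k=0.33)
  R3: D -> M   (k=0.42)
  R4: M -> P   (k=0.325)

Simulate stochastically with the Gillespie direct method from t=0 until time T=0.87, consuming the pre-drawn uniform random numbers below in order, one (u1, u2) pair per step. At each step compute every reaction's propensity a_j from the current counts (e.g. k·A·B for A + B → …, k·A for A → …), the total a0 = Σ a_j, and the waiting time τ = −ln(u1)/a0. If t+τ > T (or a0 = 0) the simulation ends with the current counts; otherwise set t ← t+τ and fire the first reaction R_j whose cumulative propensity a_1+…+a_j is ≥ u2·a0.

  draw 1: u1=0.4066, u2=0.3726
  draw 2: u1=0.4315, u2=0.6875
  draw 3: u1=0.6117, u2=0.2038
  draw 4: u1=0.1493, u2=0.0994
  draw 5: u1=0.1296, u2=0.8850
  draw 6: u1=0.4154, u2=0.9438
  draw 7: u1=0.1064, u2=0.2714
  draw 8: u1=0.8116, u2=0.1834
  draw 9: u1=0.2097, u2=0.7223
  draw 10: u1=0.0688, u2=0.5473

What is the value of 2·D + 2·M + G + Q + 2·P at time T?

Value at T = 53

Check how each reaction changes W = 2·D + 2·M + G + Q + 2·P (weight of products minus weight of reactants):
R1: D -> P: (2·1) − (2·1) = 2 − 2 = 0
R2: G + Q -> D: (2·1) − (1·1 + 1·1) = 2 − 2 = 0
R3: D -> M: (2·1) − (2·1) = 2 − 2 = 0
R4: M -> P: (2·1) − (2·1) = 2 − 2 = 0
Every reaction leaves W unchanged, so W is conserved and no simulation is needed: W(T) = W(0) = 2·7 + 2·5 + 9 + 8 + 2·6 = 53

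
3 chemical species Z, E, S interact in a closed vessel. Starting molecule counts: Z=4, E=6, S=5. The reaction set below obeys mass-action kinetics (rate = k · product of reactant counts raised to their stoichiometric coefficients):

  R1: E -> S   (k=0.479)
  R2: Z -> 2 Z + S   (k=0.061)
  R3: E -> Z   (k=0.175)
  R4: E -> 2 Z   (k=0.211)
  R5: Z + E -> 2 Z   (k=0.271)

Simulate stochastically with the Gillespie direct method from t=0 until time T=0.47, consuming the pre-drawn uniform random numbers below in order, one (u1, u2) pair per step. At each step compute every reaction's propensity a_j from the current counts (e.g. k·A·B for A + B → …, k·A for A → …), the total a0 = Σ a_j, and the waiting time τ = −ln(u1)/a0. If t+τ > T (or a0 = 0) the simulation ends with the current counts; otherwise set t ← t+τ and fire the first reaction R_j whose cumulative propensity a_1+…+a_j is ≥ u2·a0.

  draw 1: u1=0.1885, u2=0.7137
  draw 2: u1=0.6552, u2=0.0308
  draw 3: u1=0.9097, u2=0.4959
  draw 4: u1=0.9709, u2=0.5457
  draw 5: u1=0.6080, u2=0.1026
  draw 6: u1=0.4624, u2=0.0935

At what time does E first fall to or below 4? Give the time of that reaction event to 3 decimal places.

t=0.000: Z=4 E=6 S=5
Draw 1: a1=2.874, a2=0.244, a3=1.050, a4=1.266, a5=6.504, a0=11.938; τ=−ln(0.1885)/11.938=0.140 → t=0.140; u2·a0=0.7137·11.938=8.520; a1+…+a4=5.434 < 8.520 ≤ a1+…+a5=11.938 → R5 fires; Z=5 E=5 S=5
Draw 2: a1=2.395, a2=0.305, a3=0.875, a4=1.055, a5=6.775, a0=11.405; τ=−ln(0.6552)/11.405=0.037 → t=0.177; u2·a0=0.0308·11.405=0.351 ≤ a1=2.395 → R1 fires; Z=5 E=4 S=6
Draw 3: a1=1.916, a2=0.305, a3=0.700, a4=0.844, a5=5.420, a0=9.185; τ=−ln(0.9097)/9.185=0.010 → t=0.187; u2·a0=0.4959·9.185=4.555; a1+…+a4=3.765 < 4.555 ≤ a1+…+a5=9.185 → R5 fires; Z=6 E=3 S=6
Draw 4: a1=1.437, a2=0.366, a3=0.525, a4=0.633, a5=4.878, a0=7.839; τ=−ln(0.9709)/7.839=0.004 → t=0.191; u2·a0=0.5457·7.839=4.278; a1+…+a4=2.961 < 4.278 ≤ a1+…+a5=7.839 → R5 fires; Z=7 E=2 S=6
Draw 5: a1=0.958, a2=0.427, a3=0.350, a4=0.422, a5=3.794, a0=5.951; τ=−ln(0.6080)/5.951=0.084 → t=0.275; u2·a0=0.1026·5.951=0.611 ≤ a1=0.958 → R1 fires; Z=7 E=1 S=7
Draw 6: a1=0.479, a2=0.427, a3=0.175, a4=0.211, a5=1.897, a0=3.189; τ=−ln(0.4624)/3.189=0.242 → t=0.516 > T=0.47: stop.
E first becomes ≤ 4 when it reaches 4 at the event at t=0.177.

Threshold first reached at t = 0.177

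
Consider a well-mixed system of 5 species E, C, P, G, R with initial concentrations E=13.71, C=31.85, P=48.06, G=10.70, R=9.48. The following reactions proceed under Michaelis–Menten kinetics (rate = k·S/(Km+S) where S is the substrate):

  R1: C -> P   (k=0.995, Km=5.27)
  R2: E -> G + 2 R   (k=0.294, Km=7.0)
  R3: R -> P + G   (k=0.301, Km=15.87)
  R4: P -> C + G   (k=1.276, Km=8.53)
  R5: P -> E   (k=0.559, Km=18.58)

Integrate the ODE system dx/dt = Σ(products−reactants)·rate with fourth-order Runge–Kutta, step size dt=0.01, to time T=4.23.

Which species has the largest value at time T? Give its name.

Dominant species at T: P

RK4 with dt=0.01: 423 steps to T=4.23. Trajectory (selected grid times):
t=0.00: E=13.71 C=31.85 P=48.06 G=10.70 R=9.48
t=0.47: E=13.81 C=31.96 P=47.82 G=11.35 R=9.61
t=0.94: E=13.91 C=32.06 P=47.57 G=12.01 R=9.74
t=1.41: E=14.00 C=32.17 P=47.33 G=12.66 R=9.87
t=1.88: E=14.10 C=32.28 P=47.09 G=13.32 R=10.00
t=2.35: E=14.19 C=32.38 P=46.85 G=13.97 R=10.13
t=2.82: E=14.29 C=32.49 P=46.62 G=14.63 R=10.26
t=3.29: E=14.38 C=32.59 P=46.38 G=15.28 R=10.39
t=3.76: E=14.48 C=32.70 P=46.14 G=15.94 R=10.52
t=4.23: E=14.57 C=32.80 P=45.91 G=16.59 R=10.65
At T=4.23: E=14.57 C=32.80 P=45.91 G=16.59 R=10.65; the largest is P.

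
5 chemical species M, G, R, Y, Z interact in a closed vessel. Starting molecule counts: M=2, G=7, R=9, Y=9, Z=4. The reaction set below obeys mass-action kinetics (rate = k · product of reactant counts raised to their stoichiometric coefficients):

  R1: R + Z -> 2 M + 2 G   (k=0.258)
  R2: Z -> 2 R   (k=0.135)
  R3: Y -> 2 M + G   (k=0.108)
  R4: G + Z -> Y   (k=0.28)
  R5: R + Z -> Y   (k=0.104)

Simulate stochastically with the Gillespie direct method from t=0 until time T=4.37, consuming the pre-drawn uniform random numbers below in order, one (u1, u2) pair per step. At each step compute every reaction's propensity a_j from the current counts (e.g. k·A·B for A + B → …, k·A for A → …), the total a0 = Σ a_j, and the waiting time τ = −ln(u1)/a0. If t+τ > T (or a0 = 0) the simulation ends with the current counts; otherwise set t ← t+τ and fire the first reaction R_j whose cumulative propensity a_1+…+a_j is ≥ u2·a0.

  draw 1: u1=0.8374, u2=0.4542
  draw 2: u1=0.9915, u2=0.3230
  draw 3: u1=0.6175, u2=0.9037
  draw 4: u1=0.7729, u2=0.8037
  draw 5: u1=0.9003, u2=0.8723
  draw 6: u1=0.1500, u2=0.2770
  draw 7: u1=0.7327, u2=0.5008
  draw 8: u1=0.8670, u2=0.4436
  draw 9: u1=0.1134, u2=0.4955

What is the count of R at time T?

t=0.000: M=2 G=7 R=9 Y=9 Z=4
Draw 1: a1=9.288, a2=0.540, a3=0.972, a4=7.840, a5=3.744, a0=22.384; τ=−ln(0.8374)/22.384=0.008 → t=0.008; u2·a0=0.4542·22.384=10.167; a1+a2=9.828 < 10.167 ≤ a1+…+a3=10.800 → R3 fires; M=4 G=8 R=9 Y=8 Z=4
Draw 2: a1=9.288, a2=0.540, a3=0.864, a4=8.960, a5=3.744, a0=23.396; τ=−ln(0.9915)/23.396=0.000 → t=0.008; u2·a0=0.3230·23.396=7.557 ≤ a1=9.288 → R1 fires; M=6 G=10 R=8 Y=8 Z=3
Draw 3: a1=6.192, a2=0.405, a3=0.864, a4=8.400, a5=2.496, a0=18.357; τ=−ln(0.6175)/18.357=0.026 → t=0.035; u2·a0=0.9037·18.357=16.589; a1+…+a4=15.861 < 16.589 ≤ a1+…+a5=18.357 → R5 fires; M=6 G=10 R=7 Y=9 Z=2
Draw 4: a1=3.612, a2=0.270, a3=0.972, a4=5.600, a5=1.456, a0=11.910; τ=−ln(0.7729)/11.910=0.022 → t=0.056; u2·a0=0.8037·11.910=9.572; a1+…+a3=4.854 < 9.572 ≤ a1+…+a4=10.454 → R4 fires; M=6 G=9 R=7 Y=10 Z=1
Draw 5: a1=1.806, a2=0.135, a3=1.080, a4=2.520, a5=0.728, a0=6.269; τ=−ln(0.9003)/6.269=0.017 → t=0.073; u2·a0=0.8723·6.269=5.468; a1+…+a3=3.021 < 5.468 ≤ a1+…+a4=5.541 → R4 fires; M=6 G=8 R=7 Y=11 Z=0
Draw 6: a1=0.000, a2=0.000, a3=1.188, a4=0.000, a5=0.000, a0=1.188; τ=−ln(0.1500)/1.188=1.597 → t=1.670; u2·a0=0.2770·1.188=0.329; a1+a2=0.000 < 0.329 ≤ a1+…+a3=1.188 → R3 fires; M=8 G=9 R=7 Y=10 Z=0
Draw 7: a1=0.000, a2=0.000, a3=1.080, a4=0.000, a5=0.000, a0=1.080; τ=−ln(0.7327)/1.080=0.288 → t=1.958; u2·a0=0.5008·1.080=0.541; a1+a2=0.000 < 0.541 ≤ a1+…+a3=1.080 → R3 fires; M=10 G=10 R=7 Y=9 Z=0
Draw 8: a1=0.000, a2=0.000, a3=0.972, a4=0.000, a5=0.000, a0=0.972; τ=−ln(0.8670)/0.972=0.147 → t=2.105; u2·a0=0.4436·0.972=0.431; a1+a2=0.000 < 0.431 ≤ a1+…+a3=0.972 → R3 fires; M=12 G=11 R=7 Y=8 Z=0
Draw 9: a1=0.000, a2=0.000, a3=0.864, a4=0.000, a5=0.000, a0=0.864; τ=−ln(0.1134)/0.864=2.519 → t=4.624 > T=4.37: stop.
Read off R at T=4.37: 7

R at T = 7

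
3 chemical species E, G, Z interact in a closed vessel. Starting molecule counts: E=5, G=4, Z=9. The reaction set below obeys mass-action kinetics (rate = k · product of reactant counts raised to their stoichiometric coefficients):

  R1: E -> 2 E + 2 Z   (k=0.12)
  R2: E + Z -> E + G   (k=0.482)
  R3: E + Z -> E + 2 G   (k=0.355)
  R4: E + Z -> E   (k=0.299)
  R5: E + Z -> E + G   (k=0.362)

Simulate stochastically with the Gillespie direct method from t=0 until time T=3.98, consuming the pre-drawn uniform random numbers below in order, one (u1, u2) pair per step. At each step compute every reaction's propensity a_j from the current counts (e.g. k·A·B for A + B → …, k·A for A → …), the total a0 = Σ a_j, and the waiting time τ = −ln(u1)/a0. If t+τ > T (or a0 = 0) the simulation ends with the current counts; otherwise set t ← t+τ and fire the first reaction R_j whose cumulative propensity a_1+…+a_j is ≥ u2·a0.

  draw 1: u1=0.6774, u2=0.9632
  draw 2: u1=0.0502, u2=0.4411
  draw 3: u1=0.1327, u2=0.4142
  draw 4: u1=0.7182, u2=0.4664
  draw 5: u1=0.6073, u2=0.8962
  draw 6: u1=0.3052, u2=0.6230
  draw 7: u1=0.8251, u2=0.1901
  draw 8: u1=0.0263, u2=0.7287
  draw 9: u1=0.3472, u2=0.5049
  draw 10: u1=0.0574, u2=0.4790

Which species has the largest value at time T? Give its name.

Dominant species at T: G

t=0.000: E=5 G=4 Z=9
Draw 1: a1=0.600, a2=21.690, a3=15.975, a4=13.455, a5=16.290, a0=68.010; τ=−ln(0.6774)/68.010=0.006 → t=0.006; u2·a0=0.9632·68.010=65.507; a1+…+a4=51.720 < 65.507 ≤ a1+…+a5=68.010 → R5 fires; E=5 G=5 Z=8
Draw 2: a1=0.600, a2=19.280, a3=14.200, a4=11.960, a5=14.480, a0=60.520; τ=−ln(0.0502)/60.520=0.049 → t=0.055; u2·a0=0.4411·60.520=26.695; a1+a2=19.880 < 26.695 ≤ a1+…+a3=34.080 → R3 fires; E=5 G=7 Z=7
Draw 3: a1=0.600, a2=16.870, a3=12.425, a4=10.465, a5=12.670, a0=53.030; τ=−ln(0.1327)/53.030=0.038 → t=0.093; u2·a0=0.4142·53.030=21.965; a1+a2=17.470 < 21.965 ≤ a1+…+a3=29.895 → R3 fires; E=5 G=9 Z=6
Draw 4: a1=0.600, a2=14.460, a3=10.650, a4=8.970, a5=10.860, a0=45.540; τ=−ln(0.7182)/45.540=0.007 → t=0.101; u2·a0=0.4664·45.540=21.240; a1+a2=15.060 < 21.240 ≤ a1+…+a3=25.710 → R3 fires; E=5 G=11 Z=5
Draw 5: a1=0.600, a2=12.050, a3=8.875, a4=7.475, a5=9.050, a0=38.050; τ=−ln(0.6073)/38.050=0.013 → t=0.114; u2·a0=0.8962·38.050=34.100; a1+…+a4=29.000 < 34.100 ≤ a1+…+a5=38.050 → R5 fires; E=5 G=12 Z=4
Draw 6: a1=0.600, a2=9.640, a3=7.100, a4=5.980, a5=7.240, a0=30.560; τ=−ln(0.3052)/30.560=0.039 → t=0.152; u2·a0=0.6230·30.560=19.039; a1+…+a3=17.340 < 19.039 ≤ a1+…+a4=23.320 → R4 fires; E=5 G=12 Z=3
Draw 7: a1=0.600, a2=7.230, a3=5.325, a4=4.485, a5=5.430, a0=23.070; τ=−ln(0.8251)/23.070=0.008 → t=0.161; u2·a0=0.1901·23.070=4.386; a1=0.600 < 4.386 ≤ a1+a2=7.830 → R2 fires; E=5 G=13 Z=2
Draw 8: a1=0.600, a2=4.820, a3=3.550, a4=2.990, a5=3.620, a0=15.580; τ=−ln(0.0263)/15.580=0.234 → t=0.394; u2·a0=0.7287·15.580=11.353; a1+…+a3=8.970 < 11.353 ≤ a1+…+a4=11.960 → R4 fires; E=5 G=13 Z=1
Draw 9: a1=0.600, a2=2.410, a3=1.775, a4=1.495, a5=1.810, a0=8.090; τ=−ln(0.3472)/8.090=0.131 → t=0.525; u2·a0=0.5049·8.090=4.085; a1+a2=3.010 < 4.085 ≤ a1+…+a3=4.785 → R3 fires; E=5 G=15 Z=0
Draw 10: a1=0.600, a2=0.000, a3=0.000, a4=0.000, a5=0.000, a0=0.600; τ=−ln(0.0574)/0.600=4.763 → t=5.288 > T=3.98: stop.
At T=3.98: E=5 G=15 Z=0; the largest is G.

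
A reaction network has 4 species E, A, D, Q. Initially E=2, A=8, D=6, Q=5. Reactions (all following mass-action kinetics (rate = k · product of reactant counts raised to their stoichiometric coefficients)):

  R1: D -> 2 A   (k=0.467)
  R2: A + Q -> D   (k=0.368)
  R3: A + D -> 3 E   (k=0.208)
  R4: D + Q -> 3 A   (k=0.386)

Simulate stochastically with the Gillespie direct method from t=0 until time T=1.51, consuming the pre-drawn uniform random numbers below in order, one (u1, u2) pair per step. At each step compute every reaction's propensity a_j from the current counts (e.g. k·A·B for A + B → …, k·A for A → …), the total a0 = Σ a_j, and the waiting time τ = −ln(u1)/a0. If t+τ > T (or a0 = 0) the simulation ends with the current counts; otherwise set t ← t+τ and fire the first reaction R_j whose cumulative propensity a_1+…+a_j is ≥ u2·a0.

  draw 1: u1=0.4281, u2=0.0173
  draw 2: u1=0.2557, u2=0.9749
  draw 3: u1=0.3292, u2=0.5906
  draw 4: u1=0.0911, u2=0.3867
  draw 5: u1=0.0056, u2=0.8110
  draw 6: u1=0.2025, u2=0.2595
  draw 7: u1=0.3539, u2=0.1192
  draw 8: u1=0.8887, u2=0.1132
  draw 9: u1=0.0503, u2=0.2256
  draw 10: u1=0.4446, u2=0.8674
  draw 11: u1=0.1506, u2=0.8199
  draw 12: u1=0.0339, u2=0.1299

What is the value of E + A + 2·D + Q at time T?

Check how each reaction changes W = E + A + 2·D + Q (weight of products minus weight of reactants):
R1: D -> 2 A: (1·2) − (2·1) = 2 − 2 = 0
R2: A + Q -> D: (2·1) − (1·1 + 1·1) = 2 − 2 = 0
R3: A + D -> 3 E: (1·3) − (1·1 + 2·1) = 3 − 3 = 0
R4: D + Q -> 3 A: (1·3) − (2·1 + 1·1) = 3 − 3 = 0
Every reaction leaves W unchanged, so W is conserved and no simulation is needed: W(T) = W(0) = 2 + 8 + 2·6 + 5 = 27

Value at T = 27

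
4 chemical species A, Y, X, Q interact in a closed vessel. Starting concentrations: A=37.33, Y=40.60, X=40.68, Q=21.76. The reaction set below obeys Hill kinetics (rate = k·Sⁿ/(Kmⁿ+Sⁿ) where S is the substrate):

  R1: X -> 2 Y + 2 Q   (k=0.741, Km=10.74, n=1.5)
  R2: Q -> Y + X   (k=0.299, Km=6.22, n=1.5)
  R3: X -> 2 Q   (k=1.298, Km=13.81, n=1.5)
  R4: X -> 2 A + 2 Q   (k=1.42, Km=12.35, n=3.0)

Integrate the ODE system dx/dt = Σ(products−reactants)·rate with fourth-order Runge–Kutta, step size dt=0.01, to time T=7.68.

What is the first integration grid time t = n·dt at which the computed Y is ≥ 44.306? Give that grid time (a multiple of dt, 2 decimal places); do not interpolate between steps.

RK4 with dt=0.01: 768 steps to T=7.68. Trajectory (selected grid times):
t=0.00: A=37.33 Y=40.60 X=40.68 Q=21.76
t=0.85: A=39.67 Y=41.93 X=38.27 Q=26.81
t=1.71: A=42.03 Y=43.26 X=35.86 Q=31.85
t=2.38: A=43.85 Y=44.30 X=34.02 Q=35.73
t=2.39: A=43.88 Y=44.31 X=33.99 Q=35.79
t=2.56: A=44.34 Y=44.57 X=33.53 Q=36.76
t=3.41: A=46.62 Y=45.87 X=31.23 Q=41.59
t=4.27: A=48.91 Y=47.17 X=28.96 Q=46.39
t=5.12: A=51.13 Y=48.43 X=26.76 Q=51.01
t=5.97: A=53.30 Y=49.66 X=24.63 Q=55.52
t=6.83: A=55.43 Y=50.88 X=22.56 Q=59.92
t=7.68: A=57.47 Y=52.06 X=20.59 Q=64.09
Y(2.38)=44.298 < 44.306 but Y(2.39)=44.314 ≥ 44.306, so the first grid time is t=2.39.

Threshold first reached at t = 2.39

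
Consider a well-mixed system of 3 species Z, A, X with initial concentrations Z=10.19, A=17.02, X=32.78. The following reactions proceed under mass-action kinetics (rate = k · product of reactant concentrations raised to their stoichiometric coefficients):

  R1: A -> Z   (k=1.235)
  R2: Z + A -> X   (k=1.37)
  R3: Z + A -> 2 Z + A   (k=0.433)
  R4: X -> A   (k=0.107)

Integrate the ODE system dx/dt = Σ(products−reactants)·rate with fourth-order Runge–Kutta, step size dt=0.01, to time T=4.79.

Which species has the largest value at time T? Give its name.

RK4 with dt=0.01: 479 steps to T=4.79. Trajectory (selected grid times):
t=0.00: Z=10.19 A=17.02 X=32.78
t=0.53: Z=2.44 A=1.46 X=45.61
t=1.06: Z=1.92 A=1.22 X=45.02
t=1.60: Z=1.63 A=1.31 X=44.09
t=2.13: Z=1.48 A=1.38 X=43.14
t=2.66: Z=1.40 A=1.42 X=42.18
t=3.19: Z=1.36 A=1.43 X=41.24
t=3.73: Z=1.34 A=1.42 X=40.30
t=4.26: Z=1.33 A=1.40 X=39.40
t=4.79: Z=1.32 A=1.37 X=38.52
At T=4.79: Z=1.32 A=1.37 X=38.52; the largest is X.

Dominant species at T: X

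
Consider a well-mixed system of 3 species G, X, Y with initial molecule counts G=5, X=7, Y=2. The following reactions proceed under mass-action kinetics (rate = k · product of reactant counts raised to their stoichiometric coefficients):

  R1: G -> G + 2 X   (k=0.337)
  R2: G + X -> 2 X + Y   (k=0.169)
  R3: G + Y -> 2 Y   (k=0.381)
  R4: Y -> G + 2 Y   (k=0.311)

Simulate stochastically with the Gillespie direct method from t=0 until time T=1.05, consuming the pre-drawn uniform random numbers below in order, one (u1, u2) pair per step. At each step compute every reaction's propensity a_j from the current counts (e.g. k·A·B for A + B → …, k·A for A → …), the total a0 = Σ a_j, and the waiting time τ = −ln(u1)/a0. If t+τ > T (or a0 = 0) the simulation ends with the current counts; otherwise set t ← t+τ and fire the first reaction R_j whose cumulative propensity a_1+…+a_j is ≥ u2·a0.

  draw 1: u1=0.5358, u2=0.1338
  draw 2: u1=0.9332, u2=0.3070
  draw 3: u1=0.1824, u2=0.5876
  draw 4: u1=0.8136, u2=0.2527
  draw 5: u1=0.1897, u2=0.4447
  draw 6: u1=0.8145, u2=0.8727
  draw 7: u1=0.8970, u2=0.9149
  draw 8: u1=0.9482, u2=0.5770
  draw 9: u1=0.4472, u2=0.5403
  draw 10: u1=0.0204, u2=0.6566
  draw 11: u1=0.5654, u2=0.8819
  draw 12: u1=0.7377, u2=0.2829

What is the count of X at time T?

X at T = 13

t=0.000: G=5 X=7 Y=2
Draw 1: a1=1.685, a2=5.915, a3=3.810, a4=0.622, a0=12.032; τ=−ln(0.5358)/12.032=0.052 → t=0.052; u2·a0=0.1338·12.032=1.610 ≤ a1=1.685 → R1 fires; G=5 X=9 Y=2
Draw 2: a1=1.685, a2=7.605, a3=3.810, a4=0.622, a0=13.722; τ=−ln(0.9332)/13.722=0.005 → t=0.057; u2·a0=0.3070·13.722=4.213; a1=1.685 < 4.213 ≤ a1+a2=9.290 → R2 fires; G=4 X=10 Y=3
Draw 3: a1=1.348, a2=6.760, a3=4.572, a4=0.933, a0=13.613; τ=−ln(0.1824)/13.613=0.125 → t=0.182; u2·a0=0.5876·13.613=7.999; a1=1.348 < 7.999 ≤ a1+a2=8.108 → R2 fires; G=3 X=11 Y=4
Draw 4: a1=1.011, a2=5.577, a3=4.572, a4=1.244, a0=12.404; τ=−ln(0.8136)/12.404=0.017 → t=0.199; u2·a0=0.2527·12.404=3.134; a1=1.011 < 3.134 ≤ a1+a2=6.588 → R2 fires; G=2 X=12 Y=5
Draw 5: a1=0.674, a2=4.056, a3=3.810, a4=1.555, a0=10.095; τ=−ln(0.1897)/10.095=0.165 → t=0.363; u2·a0=0.4447·10.095=4.489; a1=0.674 < 4.489 ≤ a1+a2=4.730 → R2 fires; G=1 X=13 Y=6
Draw 6: a1=0.337, a2=2.197, a3=2.286, a4=1.866, a0=6.686; τ=−ln(0.8145)/6.686=0.031 → t=0.394; u2·a0=0.8727·6.686=5.835; a1+…+a3=4.820 < 5.835 ≤ a1+…+a4=6.686 → R4 fires; G=2 X=13 Y=7
Draw 7: a1=0.674, a2=4.394, a3=5.334, a4=2.177, a0=12.579; τ=−ln(0.8970)/12.579=0.009 → t=0.403; u2·a0=0.9149·12.579=11.509; a1+…+a3=10.402 < 11.509 ≤ a1+…+a4=12.579 → R4 fires; G=3 X=13 Y=8
Draw 8: a1=1.011, a2=6.591, a3=9.144, a4=2.488, a0=19.234; τ=−ln(0.9482)/19.234=0.003 → t=0.405; u2·a0=0.5770·19.234=11.098; a1+a2=7.602 < 11.098 ≤ a1+…+a3=16.746 → R3 fires; G=2 X=13 Y=9
Draw 9: a1=0.674, a2=4.394, a3=6.858, a4=2.799, a0=14.725; τ=−ln(0.4472)/14.725=0.055 → t=0.460; u2·a0=0.5403·14.725=7.956; a1+a2=5.068 < 7.956 ≤ a1+…+a3=11.926 → R3 fires; G=1 X=13 Y=10
Draw 10: a1=0.337, a2=2.197, a3=3.810, a4=3.110, a0=9.454; τ=−ln(0.0204)/9.454=0.412 → t=0.872; u2·a0=0.6566·9.454=6.207; a1+a2=2.534 < 6.207 ≤ a1+…+a3=6.344 → R3 fires; G=0 X=13 Y=11
Draw 11: a1=0.000, a2=0.000, a3=0.000, a4=3.421, a0=3.421; τ=−ln(0.5654)/3.421=0.167 → t=1.038; u2·a0=0.8819·3.421=3.017; a1+…+a3=0.000 < 3.017 ≤ a1+…+a4=3.421 → R4 fires; G=1 X=13 Y=12
Draw 12: a1=0.337, a2=2.197, a3=4.572, a4=3.732, a0=10.838; τ=−ln(0.7377)/10.838=0.028 → t=1.066 > T=1.05: stop.
Read off X at T=1.05: 13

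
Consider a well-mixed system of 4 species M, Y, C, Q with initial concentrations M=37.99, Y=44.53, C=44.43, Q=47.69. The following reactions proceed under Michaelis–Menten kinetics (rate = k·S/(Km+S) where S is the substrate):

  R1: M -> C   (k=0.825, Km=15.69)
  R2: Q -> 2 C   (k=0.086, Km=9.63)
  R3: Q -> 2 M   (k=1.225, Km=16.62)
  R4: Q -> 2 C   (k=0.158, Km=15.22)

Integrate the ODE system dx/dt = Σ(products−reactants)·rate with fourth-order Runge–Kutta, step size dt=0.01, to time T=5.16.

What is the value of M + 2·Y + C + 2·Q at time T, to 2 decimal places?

Check how each reaction changes W = M + 2·Y + C + 2·Q (weight of products minus weight of reactants):
R1: M -> C: (1·1) − (1·1) = 1 − 1 = 0
R2: Q -> 2 C: (1·2) − (2·1) = 2 − 2 = 0
R3: Q -> 2 M: (1·2) − (2·1) = 2 − 2 = 0
R4: Q -> 2 C: (1·2) − (2·1) = 2 − 2 = 0
Every reaction leaves W unchanged, so W is conserved and no simulation is needed: W(T) = W(0) = 37.99 + 2·44.53 + 44.43 + 2·47.69 = 266.86

Value at T = 266.86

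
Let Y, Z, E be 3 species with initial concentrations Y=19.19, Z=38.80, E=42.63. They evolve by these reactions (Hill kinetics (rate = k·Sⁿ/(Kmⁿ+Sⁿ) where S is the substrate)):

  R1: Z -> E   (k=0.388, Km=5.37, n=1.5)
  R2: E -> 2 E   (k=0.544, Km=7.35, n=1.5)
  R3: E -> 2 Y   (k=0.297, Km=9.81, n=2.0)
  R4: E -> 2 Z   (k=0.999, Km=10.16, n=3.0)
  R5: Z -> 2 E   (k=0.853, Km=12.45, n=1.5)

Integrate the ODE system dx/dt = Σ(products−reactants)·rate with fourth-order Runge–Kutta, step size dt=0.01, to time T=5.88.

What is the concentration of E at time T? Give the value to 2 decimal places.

E at T = 48.94

RK4 with dt=0.01: 588 steps to T=5.88. Trajectory (selected grid times):
t=0.00: Y=19.19 Z=38.80 E=42.63
t=0.65: Y=19.56 Z=39.37 E=43.32
t=1.31: Y=19.93 Z=39.95 E=44.02
t=1.96: Y=20.30 Z=40.52 E=44.71
t=2.61: Y=20.67 Z=41.09 E=45.40
t=3.27: Y=21.04 Z=41.67 E=46.11
t=3.92: Y=21.41 Z=42.23 E=46.81
t=4.57: Y=21.78 Z=42.80 E=47.52
t=5.23: Y=22.16 Z=43.37 E=48.23
t=5.88: Y=22.53 Z=43.94 E=48.94
Read off E at T=5.88: 48.94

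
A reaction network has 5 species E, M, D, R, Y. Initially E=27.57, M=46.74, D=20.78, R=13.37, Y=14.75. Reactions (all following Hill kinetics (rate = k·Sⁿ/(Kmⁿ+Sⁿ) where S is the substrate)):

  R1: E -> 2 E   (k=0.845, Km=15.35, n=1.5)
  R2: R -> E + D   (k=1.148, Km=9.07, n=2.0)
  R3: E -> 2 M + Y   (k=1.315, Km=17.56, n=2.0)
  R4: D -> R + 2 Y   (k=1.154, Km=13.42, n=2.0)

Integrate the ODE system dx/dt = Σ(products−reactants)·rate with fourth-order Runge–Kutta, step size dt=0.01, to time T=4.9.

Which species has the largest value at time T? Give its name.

Dominant species at T: M

RK4 with dt=0.01: 490 steps to T=4.9. Trajectory (selected grid times):
t=0.00: E=27.57 M=46.74 D=20.78 R=13.37 Y=14.75
t=0.54: E=27.81 M=47.75 D=20.77 R=13.38 Y=16.14
t=1.09: E=28.06 M=48.79 D=20.75 R=13.40 Y=17.55
t=1.63: E=28.30 M=49.81 D=20.74 R=13.41 Y=18.94
t=2.18: E=28.54 M=50.86 D=20.72 R=13.43 Y=20.36
t=2.72: E=28.78 M=51.89 D=20.71 R=13.44 Y=21.75
t=3.27: E=29.02 M=52.95 D=20.70 R=13.45 Y=23.17
t=3.81: E=29.25 M=53.99 D=20.68 R=13.47 Y=24.57
t=4.36: E=29.49 M=55.06 D=20.67 R=13.48 Y=26.00
t=4.90: E=29.72 M=56.11 D=20.66 R=13.49 Y=27.40
At T=4.9: E=29.72 M=56.11 D=20.66 R=13.49 Y=27.40; the largest is M.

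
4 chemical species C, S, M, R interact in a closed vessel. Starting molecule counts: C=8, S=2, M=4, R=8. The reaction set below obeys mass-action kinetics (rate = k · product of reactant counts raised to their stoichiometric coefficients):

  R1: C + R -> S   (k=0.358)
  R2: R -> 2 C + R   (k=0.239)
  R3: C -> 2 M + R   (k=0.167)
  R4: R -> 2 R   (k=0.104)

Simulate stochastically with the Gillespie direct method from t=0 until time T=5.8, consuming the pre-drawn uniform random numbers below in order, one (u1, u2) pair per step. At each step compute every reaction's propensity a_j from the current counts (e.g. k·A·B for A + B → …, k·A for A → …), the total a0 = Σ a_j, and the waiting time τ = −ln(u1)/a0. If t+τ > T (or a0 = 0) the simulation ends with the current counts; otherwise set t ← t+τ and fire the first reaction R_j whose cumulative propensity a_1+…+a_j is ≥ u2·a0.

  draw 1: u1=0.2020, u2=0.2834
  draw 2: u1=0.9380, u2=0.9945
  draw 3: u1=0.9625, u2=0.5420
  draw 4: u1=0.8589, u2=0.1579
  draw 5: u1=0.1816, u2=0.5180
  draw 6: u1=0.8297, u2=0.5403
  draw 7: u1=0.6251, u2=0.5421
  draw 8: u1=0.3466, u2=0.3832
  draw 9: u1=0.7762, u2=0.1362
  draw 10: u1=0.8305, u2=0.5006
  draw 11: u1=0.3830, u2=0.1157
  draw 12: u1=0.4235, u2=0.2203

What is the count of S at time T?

t=0.000: C=8 S=2 M=4 R=8
Draw 1: a1=22.912, a2=1.912, a3=1.336, a4=0.832, a0=26.992; τ=−ln(0.2020)/26.992=0.059 → t=0.059; u2·a0=0.2834·26.992=7.650 ≤ a1=22.912 → R1 fires; C=7 S=3 M=4 R=7
Draw 2: a1=17.542, a2=1.673, a3=1.169, a4=0.728, a0=21.112; τ=−ln(0.9380)/21.112=0.003 → t=0.062; u2·a0=0.9945·21.112=20.996; a1+…+a3=20.384 < 20.996 ≤ a1+…+a4=21.112 → R4 fires; C=7 S=3 M=4 R=8
Draw 3: a1=20.048, a2=1.912, a3=1.169, a4=0.832, a0=23.961; τ=−ln(0.9625)/23.961=0.002 → t=0.064; u2·a0=0.5420·23.961=12.987 ≤ a1=20.048 → R1 fires; C=6 S=4 M=4 R=7
Draw 4: a1=15.036, a2=1.673, a3=1.002, a4=0.728, a0=18.439; τ=−ln(0.8589)/18.439=0.008 → t=0.072; u2·a0=0.1579·18.439=2.912 ≤ a1=15.036 → R1 fires; C=5 S=5 M=4 R=6
Draw 5: a1=10.740, a2=1.434, a3=0.835, a4=0.624, a0=13.633; τ=−ln(0.1816)/13.633=0.125 → t=0.197; u2·a0=0.5180·13.633=7.062 ≤ a1=10.740 → R1 fires; C=4 S=6 M=4 R=5
Draw 6: a1=7.160, a2=1.195, a3=0.668, a4=0.520, a0=9.543; τ=−ln(0.8297)/9.543=0.020 → t=0.217; u2·a0=0.5403·9.543=5.156 ≤ a1=7.160 → R1 fires; C=3 S=7 M=4 R=4
Draw 7: a1=4.296, a2=0.956, a3=0.501, a4=0.416, a0=6.169; τ=−ln(0.6251)/6.169=0.076 → t=0.293; u2·a0=0.5421·6.169=3.344 ≤ a1=4.296 → R1 fires; C=2 S=8 M=4 R=3
Draw 8: a1=2.148, a2=0.717, a3=0.334, a4=0.312, a0=3.511; τ=−ln(0.3466)/3.511=0.302 → t=0.595; u2·a0=0.3832·3.511=1.345 ≤ a1=2.148 → R1 fires; C=1 S=9 M=4 R=2
Draw 9: a1=0.716, a2=0.478, a3=0.167, a4=0.208, a0=1.569; τ=−ln(0.7762)/1.569=0.161 → t=0.756; u2·a0=0.1362·1.569=0.214 ≤ a1=0.716 → R1 fires; C=0 S=10 M=4 R=1
Draw 10: a1=0.000, a2=0.239, a3=0.000, a4=0.104, a0=0.343; τ=−ln(0.8305)/0.343=0.541 → t=1.298; u2·a0=0.5006·0.343=0.172; a1=0.000 < 0.172 ≤ a1+a2=0.239 → R2 fires; C=2 S=10 M=4 R=1
Draw 11: a1=0.716, a2=0.239, a3=0.334, a4=0.104, a0=1.393; τ=−ln(0.3830)/1.393=0.689 → t=1.987; u2·a0=0.1157·1.393=0.161 ≤ a1=0.716 → R1 fires; C=1 S=11 M=4 R=0
Draw 12: a1=0.000, a2=0.000, a3=0.167, a4=0.000, a0=0.167; τ=−ln(0.4235)/0.167=5.145 → t=7.132 > T=5.8: stop.
Read off S at T=5.8: 11

S at T = 11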